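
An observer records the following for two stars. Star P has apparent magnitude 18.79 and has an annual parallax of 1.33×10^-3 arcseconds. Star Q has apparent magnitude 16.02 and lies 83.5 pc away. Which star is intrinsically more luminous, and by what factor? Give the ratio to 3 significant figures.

Star P is more luminous, by a factor of 6.32.

Star P: d = 1/p = 1/1.33×10^-3″ = 751.9 pc
Star P: M = m − 5 log₁₀ d + 5 = 18.79 − 5·2.8761 + 5 = 9.409
Star Q: M = m − 5 log₁₀ d + 5 = 16.02 − 5·1.9217 + 5 = 11.412
ΔM = M_P − M_Q = 9.409 − (11.412) = -2.002; smaller M is more luminous → Star P.
L ratio = 10^(0.4 |ΔM|) = 10^0.801 = 6.323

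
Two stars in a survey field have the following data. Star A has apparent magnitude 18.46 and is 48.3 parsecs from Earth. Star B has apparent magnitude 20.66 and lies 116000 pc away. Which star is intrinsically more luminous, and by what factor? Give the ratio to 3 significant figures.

Star B is more luminous, by a factor of 760000.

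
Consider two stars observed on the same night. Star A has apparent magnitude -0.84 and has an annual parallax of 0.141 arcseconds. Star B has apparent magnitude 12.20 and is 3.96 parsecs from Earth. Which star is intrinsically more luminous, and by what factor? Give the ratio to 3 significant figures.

Star A is more luminous, by a factor of 527000.

Star A: d = 1/p = 1/0.141″ = 7.092 pc
Star A: M = m − 5 log₁₀ d + 5 = -0.84 − 5·0.8508 + 5 = -0.094
Star B: M = m − 5 log₁₀ d + 5 = 12.20 − 5·0.5977 + 5 = 14.212
ΔM = M_A − M_B = -0.094 − (14.212) = -14.305; smaller M is more luminous → Star A.
L ratio = 10^(0.4 |ΔM|) = 10^5.722 = 527400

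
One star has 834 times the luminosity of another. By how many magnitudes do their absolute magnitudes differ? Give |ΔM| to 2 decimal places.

Pogson: ΔM = −2.5 log₁₀(ratio) = −2.5 log₁₀(834) = −2.5 × 2.9212 = -7.303

|ΔM| ≈ 7.30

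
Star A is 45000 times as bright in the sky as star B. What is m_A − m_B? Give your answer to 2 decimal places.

Pogson: Δm = −2.5 log₁₀(ratio) = −2.5 log₁₀(45000) = −2.5 × 4.6532 = -11.633
Star A is brighter, so it has the smaller magnitude: the difference is negative.

m_A − m_B ≈ -11.63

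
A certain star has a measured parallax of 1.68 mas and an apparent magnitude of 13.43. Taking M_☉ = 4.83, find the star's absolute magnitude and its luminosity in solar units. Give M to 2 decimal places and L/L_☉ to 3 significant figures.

M ≈ 4.56; L/L_☉ ≈ 1.29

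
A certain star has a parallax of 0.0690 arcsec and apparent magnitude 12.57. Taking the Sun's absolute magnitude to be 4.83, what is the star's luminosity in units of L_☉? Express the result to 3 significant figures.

d = 1/p = 1/0.0690″ = 14.49 pc
M = m − 5 log₁₀ d + 5 = 12.57 − 5·1.1612 + 5 = 11.764
M − M_☉ = 11.764 − 4.83 = 6.934
L/L_☉ = 10^(−0.4 × 6.934) = 1.684×10^-3

L/L_☉ ≈ 1.68×10^-3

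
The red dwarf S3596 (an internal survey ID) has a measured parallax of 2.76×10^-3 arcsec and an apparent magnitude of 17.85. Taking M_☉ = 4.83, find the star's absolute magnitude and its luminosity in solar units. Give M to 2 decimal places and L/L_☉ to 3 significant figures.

d = 1/p = 1/2.76×10^-3″ = 362.3 pc
M = m − 5 log₁₀ d + 5 = 17.85 − 5·2.5591 + 5 = 10.055
M − M_☉ = 10.055 − 4.83 = 5.225
L/L_☉ = 10^(−0.4 × 5.225) = 8.132×10^-3

M ≈ 10.05; L/L_☉ ≈ 8.13×10^-3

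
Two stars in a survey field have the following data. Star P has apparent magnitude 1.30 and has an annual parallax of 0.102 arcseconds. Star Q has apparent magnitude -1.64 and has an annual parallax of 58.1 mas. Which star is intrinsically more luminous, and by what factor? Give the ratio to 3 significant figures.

Star Q is more luminous, by a factor of 46.2.

Star P: d = 1/p = 1/0.102″ = 9.804 pc
Star P: M = m − 5 log₁₀ d + 5 = 1.30 − 5·0.9914 + 5 = 1.343
Star Q: p = 58.1 mas = 0.0581″ → d = 1/p = 17.21 pc
Star Q: M = m − 5 log₁₀ d + 5 = -1.64 − 5·1.2358 + 5 = -2.819
ΔM = M_P − M_Q = 1.343 − (-2.819) = 4.162; smaller M is more luminous → Star Q.
L ratio = 10^(0.4 |ΔM|) = 10^1.665 = 46.22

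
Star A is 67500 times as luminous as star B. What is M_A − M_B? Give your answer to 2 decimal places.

Pogson: ΔM = −2.5 log₁₀(ratio) = −2.5 log₁₀(67500) = −2.5 × 4.8293 = -12.073
Star A is brighter, so it has the smaller magnitude: the difference is negative.

M_A − M_B ≈ -12.07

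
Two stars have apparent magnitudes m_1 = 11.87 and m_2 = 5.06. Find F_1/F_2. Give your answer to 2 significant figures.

F_1/F_2 ≈ 1.9×10^-3

Δm = 11.87 − (5.06) = 6.81
Flux ratio = 10^(−0.4 Δm) = 10^(−0.4 × 6.81) = 10^-2.724 = 1.888×10^-3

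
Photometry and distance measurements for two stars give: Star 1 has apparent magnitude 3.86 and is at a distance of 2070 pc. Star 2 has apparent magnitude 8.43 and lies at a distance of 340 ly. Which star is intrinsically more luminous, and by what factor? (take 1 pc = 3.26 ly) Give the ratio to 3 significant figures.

Star 1: M = m − 5 log₁₀ d + 5 = 3.86 − 5·3.3160 + 5 = -7.720
Star 2: d = 340 ly / 3.26 = 104.3 pc
Star 2: M = m − 5 log₁₀ d + 5 = 8.43 − 5·2.0183 + 5 = 3.339
ΔM = M_1 − M_2 = -7.720 − (3.339) = -11.059; smaller M is more luminous → Star 1.
L ratio = 10^(0.4 |ΔM|) = 10^4.423 = 26510

Star 1 is more luminous, by a factor of 26500.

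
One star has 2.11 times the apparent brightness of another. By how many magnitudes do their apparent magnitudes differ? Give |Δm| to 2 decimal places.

|Δm| ≈ 0.81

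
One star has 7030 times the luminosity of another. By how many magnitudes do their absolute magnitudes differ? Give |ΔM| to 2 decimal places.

Pogson: ΔM = −2.5 log₁₀(ratio) = −2.5 log₁₀(7030) = −2.5 × 3.8470 = -9.617

|ΔM| ≈ 9.62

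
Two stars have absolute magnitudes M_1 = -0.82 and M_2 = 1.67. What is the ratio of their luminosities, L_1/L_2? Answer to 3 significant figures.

L_1/L_2 ≈ 9.91

ΔM = M_1 − M_2 = -2.49
L_1/L_2 = 10^(−0.4 ΔM) = 10^0.996 = 9.908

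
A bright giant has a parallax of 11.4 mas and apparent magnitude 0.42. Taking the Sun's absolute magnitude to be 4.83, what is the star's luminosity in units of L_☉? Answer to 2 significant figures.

L/L_☉ ≈ 4500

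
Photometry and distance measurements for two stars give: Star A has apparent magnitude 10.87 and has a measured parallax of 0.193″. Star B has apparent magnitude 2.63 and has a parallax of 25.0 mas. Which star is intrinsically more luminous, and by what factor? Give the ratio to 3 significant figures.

Star A: d = 1/p = 1/0.193″ = 5.181 pc
Star A: M = m − 5 log₁₀ d + 5 = 10.87 − 5·0.7144 + 5 = 12.298
Star B: p = 25.0 mas = 0.0250″ → d = 1/p = 40.00 pc
Star B: M = m − 5 log₁₀ d + 5 = 2.63 − 5·1.6021 + 5 = -0.380
ΔM = M_A − M_B = 12.298 − (-0.380) = 12.678; smaller M is more luminous → Star B.
L ratio = 10^(0.4 |ΔM|) = 10^5.071 = 117800

Star B is more luminous, by a factor of 118000.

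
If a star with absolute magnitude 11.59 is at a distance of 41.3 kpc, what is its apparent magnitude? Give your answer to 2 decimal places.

m ≈ 29.67

d = 41.3 kpc = 41300 pc
m = M + 5 log₁₀ d − 5 = 11.59 + 5·4.6160 − 5 = 29.670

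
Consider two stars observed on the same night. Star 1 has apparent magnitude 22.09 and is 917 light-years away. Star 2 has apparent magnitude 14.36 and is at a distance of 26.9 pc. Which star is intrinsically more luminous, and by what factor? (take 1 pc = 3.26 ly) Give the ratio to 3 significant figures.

Star 1: d = 917 ly / 3.26 = 281.3 pc
Star 1: M = m − 5 log₁₀ d + 5 = 22.09 − 5·2.4492 + 5 = 14.844
Star 2: M = m − 5 log₁₀ d + 5 = 14.36 − 5·1.4298 + 5 = 12.211
ΔM = M_1 − M_2 = 14.844 − (12.211) = 2.633; smaller M is more luminous → Star 2.
L ratio = 10^(0.4 |ΔM|) = 10^1.053 = 11.30

Star 2 is more luminous, by a factor of 11.3.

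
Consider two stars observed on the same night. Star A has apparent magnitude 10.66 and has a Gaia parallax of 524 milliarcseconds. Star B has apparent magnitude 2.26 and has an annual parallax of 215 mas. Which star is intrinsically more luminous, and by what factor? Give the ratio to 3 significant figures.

Star A: p = 524 mas = 0.524″ → d = 1/p = 1.908 pc
Star A: M = m − 5 log₁₀ d + 5 = 10.66 − 5·0.2807 + 5 = 14.257
Star B: p = 215 mas = 0.215″ → d = 1/p = 4.651 pc
Star B: M = m − 5 log₁₀ d + 5 = 2.26 − 5·0.6676 + 5 = 3.922
ΔM = M_A − M_B = 14.257 − (3.922) = 10.334; smaller M is more luminous → Star B.
L ratio = 10^(0.4 |ΔM|) = 10^4.134 = 13610

Star B is more luminous, by a factor of 13600.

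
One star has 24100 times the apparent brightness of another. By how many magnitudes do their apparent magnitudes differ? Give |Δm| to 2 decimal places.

|Δm| ≈ 10.96

Pogson: Δm = −2.5 log₁₀(ratio) = −2.5 log₁₀(24100) = −2.5 × 4.3820 = -10.955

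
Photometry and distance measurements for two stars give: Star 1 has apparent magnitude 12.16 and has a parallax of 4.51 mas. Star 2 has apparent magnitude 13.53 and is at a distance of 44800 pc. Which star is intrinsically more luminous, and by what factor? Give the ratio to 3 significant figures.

Star 2 is more luminous, by a factor of 11600.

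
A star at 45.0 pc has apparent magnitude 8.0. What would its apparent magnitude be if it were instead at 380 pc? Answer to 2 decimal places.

m ≈ 12.63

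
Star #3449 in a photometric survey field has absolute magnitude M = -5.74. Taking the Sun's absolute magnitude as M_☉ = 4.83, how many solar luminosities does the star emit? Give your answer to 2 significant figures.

L/L_☉ ≈ 17000

M − M_☉ = -5.74 − 4.83 = -10.570
L/L_☉ = 10^(−0.4 (M − M_☉)) = 10^4.228 = 16900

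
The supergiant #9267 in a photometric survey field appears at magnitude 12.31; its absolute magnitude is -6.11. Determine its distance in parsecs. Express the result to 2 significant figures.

Distance modulus: m − M = 12.31 − (-6.11) = 18.420
m − M = 5 log₁₀ d − 5
log₁₀ d = (m − M)/5 + 1 = 4.6840
d = 10^4.6840 = 48310 pc

d ≈ 48000 pc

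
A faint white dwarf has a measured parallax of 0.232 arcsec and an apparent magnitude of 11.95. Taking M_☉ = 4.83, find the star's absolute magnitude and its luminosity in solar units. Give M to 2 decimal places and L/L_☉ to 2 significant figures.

d = 1/p = 1/0.232″ = 4.310 pc
M = m − 5 log₁₀ d + 5 = 11.95 − 5·0.6345 + 5 = 13.777
M − M_☉ = 13.777 − 4.83 = 8.947
L/L_☉ = 10^(−0.4 × 8.947) = 2.636×10^-4

M ≈ 13.78; L/L_☉ ≈ 2.6×10^-4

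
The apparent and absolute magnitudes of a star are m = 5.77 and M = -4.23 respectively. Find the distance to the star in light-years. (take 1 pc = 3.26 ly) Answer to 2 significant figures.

d ≈ 3300 ly

μ = m − M = 10.000
m − M = 5 log₁₀ d − 5
log₁₀ d = (m − M)/5 + 1 = 3.0000
d = 10^3.0000 = 1000 pc
= 3260 ly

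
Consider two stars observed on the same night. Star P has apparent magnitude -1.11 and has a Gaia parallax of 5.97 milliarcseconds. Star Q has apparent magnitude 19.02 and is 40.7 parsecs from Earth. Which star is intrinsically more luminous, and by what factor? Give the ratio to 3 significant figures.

Star P is more luminous, by a factor of 1.91×10^9.

Star P: p = 5.97 mas = 5.97×10^-3″ → d = 1/p = 167.5 pc
Star P: M = m − 5 log₁₀ d + 5 = -1.11 − 5·2.2240 + 5 = -7.230
Star Q: M = m − 5 log₁₀ d + 5 = 19.02 − 5·1.6096 + 5 = 15.972
ΔM = M_P − M_Q = -7.230 − (15.972) = -23.202; smaller M is more luminous → Star P.
L ratio = 10^(0.4 |ΔM|) = 10^9.281 = 1.909×10^9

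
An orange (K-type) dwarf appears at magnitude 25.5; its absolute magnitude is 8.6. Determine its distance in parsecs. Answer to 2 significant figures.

μ = m − M = 16.900
m − M = 5 log₁₀ d − 5
log₁₀ d = (m − M)/5 + 1 = 4.3800
d = 10^4.3800 = 23990 pc

d ≈ 24000 pc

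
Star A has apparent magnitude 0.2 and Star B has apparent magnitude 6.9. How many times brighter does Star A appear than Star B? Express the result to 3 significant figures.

479

Magnitude difference = -6.7
Flux ratio = 10^(−0.4 Δm) = 10^(−0.4 × -6.7) = 10^2.680 = 478.6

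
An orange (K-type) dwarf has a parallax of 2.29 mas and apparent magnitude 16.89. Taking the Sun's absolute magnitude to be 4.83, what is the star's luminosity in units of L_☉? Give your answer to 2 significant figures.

d = 1/p = 1000/2.29 mas = 436.7 pc
M = m − 5 log₁₀ d + 5 = 16.89 − 5·2.6402 + 5 = 8.689
M − M_☉ = 8.689 − 4.83 = 3.859
L/L_☉ = 10^(−0.4 × 3.859) = 0.02860

L/L_☉ ≈ 0.029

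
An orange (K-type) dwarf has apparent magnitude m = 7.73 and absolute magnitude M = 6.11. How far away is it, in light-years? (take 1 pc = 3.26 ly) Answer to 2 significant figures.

Distance modulus: m − M = 7.73 − (6.11) = 1.620
m − M = 5 log₁₀ d − 5
log₁₀ d = (m − M)/5 + 1 = 1.3240
d = 10^1.3240 = 21.09 pc
= 68.74 ly

d ≈ 69 ly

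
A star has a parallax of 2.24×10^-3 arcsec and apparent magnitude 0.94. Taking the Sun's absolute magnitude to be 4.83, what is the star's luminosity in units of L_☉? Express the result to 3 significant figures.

L/L_☉ ≈ 71700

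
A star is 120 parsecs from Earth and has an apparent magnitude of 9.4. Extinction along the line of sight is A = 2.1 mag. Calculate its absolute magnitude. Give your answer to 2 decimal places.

5 log₁₀(d/10 pc) = 5 log₁₀(120.0) − 5 = 5.396
M = m − 5 log₁₀(d/10) − A = 9.4 − 5.396 − 2.1 = 1.904

M ≈ 1.90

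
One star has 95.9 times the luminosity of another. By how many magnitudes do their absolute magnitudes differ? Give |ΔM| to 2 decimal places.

|ΔM| ≈ 4.95

Pogson: ΔM = −2.5 log₁₀(ratio) = −2.5 log₁₀(95.9) = −2.5 × 1.9818 = -4.955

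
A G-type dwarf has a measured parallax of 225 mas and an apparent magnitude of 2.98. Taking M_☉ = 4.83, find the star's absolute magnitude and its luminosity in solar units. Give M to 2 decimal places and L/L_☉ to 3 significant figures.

d = 1/p = 1000/225 mas = 4.444 pc
M = m − 5 log₁₀ d + 5 = 2.98 − 5·0.6478 + 5 = 4.741
M − M_☉ = 4.741 − 4.83 = -0.089
L/L_☉ = 10^(−0.4 × -0.089) = 1.086

M ≈ 4.74; L/L_☉ ≈ 1.09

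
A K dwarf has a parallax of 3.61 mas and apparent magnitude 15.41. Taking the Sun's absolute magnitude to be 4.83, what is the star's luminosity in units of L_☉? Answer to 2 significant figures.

d = 1/p = 1000/3.61 mas = 277.0 pc
M = m − 5 log₁₀ d + 5 = 15.41 − 5·2.4425 + 5 = 8.198
M − M_☉ = 8.198 − 4.83 = 3.368
L/L_☉ = 10^(−0.4 × 3.368) = 0.04498

L/L_☉ ≈ 0.045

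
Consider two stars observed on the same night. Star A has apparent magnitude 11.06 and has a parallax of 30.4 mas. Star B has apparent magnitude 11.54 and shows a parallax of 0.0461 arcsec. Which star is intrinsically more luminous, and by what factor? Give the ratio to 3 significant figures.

Star A is more luminous, by a factor of 3.58.

Star A: p = 30.4 mas = 0.0304″ → d = 1/p = 32.89 pc
Star A: M = m − 5 log₁₀ d + 5 = 11.06 − 5·1.5171 + 5 = 8.474
Star B: d = 1/p = 1/0.0461″ = 21.69 pc
Star B: M = m − 5 log₁₀ d + 5 = 11.54 − 5·1.3363 + 5 = 9.859
ΔM = M_A − M_B = 8.474 − (9.859) = -1.384; smaller M is more luminous → Star A.
L ratio = 10^(0.4 |ΔM|) = 10^0.554 = 3.578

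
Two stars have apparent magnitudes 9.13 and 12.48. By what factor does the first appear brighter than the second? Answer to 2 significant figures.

Magnitude difference = -3.35
Flux ratio = 10^(−0.4 Δm) = 10^(−0.4 × -3.35) = 10^1.340 = 21.88

22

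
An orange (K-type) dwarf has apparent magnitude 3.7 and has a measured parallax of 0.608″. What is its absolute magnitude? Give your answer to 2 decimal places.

M ≈ 7.62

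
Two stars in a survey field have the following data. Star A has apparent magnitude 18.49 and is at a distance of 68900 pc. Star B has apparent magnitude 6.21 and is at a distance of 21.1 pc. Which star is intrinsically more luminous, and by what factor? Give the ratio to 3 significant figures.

Star A: M = m − 5 log₁₀ d + 5 = 18.49 − 5·4.8382 + 5 = -0.701
Star B: M = m − 5 log₁₀ d + 5 = 6.21 − 5·1.3243 + 5 = 4.589
ΔM = M_A − M_B = -0.701 − (4.589) = -5.290; smaller M is more luminous → Star A.
L ratio = 10^(0.4 |ΔM|) = 10^2.116 = 130.6

Star A is more luminous, by a factor of 131.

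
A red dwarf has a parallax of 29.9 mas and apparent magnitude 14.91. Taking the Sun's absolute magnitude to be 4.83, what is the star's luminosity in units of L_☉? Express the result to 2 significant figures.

L/L_☉ ≈ 1.0×10^-3

d = 1/p = 1000/29.9 mas = 33.44 pc
M = m − 5 log₁₀ d + 5 = 14.91 − 5·1.5243 + 5 = 12.288
M − M_☉ = 12.288 − 4.83 = 7.458
L/L_☉ = 10^(−0.4 × 7.458) = 1.039×10^-3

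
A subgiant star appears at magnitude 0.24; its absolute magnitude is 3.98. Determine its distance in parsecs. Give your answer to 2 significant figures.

d ≈ 1.8 pc

Distance modulus: m − M = 0.24 − (3.98) = -3.740
m − M = 5 log₁₀ d − 5
log₁₀ d = (m − M)/5 + 1 = 0.2520
d = 10^0.2520 = 1.786 pc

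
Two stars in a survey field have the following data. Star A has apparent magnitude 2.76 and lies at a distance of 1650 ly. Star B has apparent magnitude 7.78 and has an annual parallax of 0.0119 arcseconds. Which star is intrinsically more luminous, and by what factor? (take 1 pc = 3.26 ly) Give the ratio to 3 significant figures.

Star A is more luminous, by a factor of 3700.

Star A: d = 1650 ly / 3.26 = 506.1 pc
Star A: M = m − 5 log₁₀ d + 5 = 2.76 − 5·2.7043 + 5 = -5.761
Star B: d = 1/p = 1/0.0119″ = 84.03 pc
Star B: M = m − 5 log₁₀ d + 5 = 7.78 − 5·1.9245 + 5 = 3.158
ΔM = M_A − M_B = -5.761 − (3.158) = -8.919; smaller M is more luminous → Star A.
L ratio = 10^(0.4 |ΔM|) = 10^3.568 = 3695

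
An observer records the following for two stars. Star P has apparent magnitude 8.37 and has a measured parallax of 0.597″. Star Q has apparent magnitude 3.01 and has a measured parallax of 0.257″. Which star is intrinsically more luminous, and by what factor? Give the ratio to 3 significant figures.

Star Q is more luminous, by a factor of 752.

Star P: d = 1/p = 1/0.597″ = 1.675 pc
Star P: M = m − 5 log₁₀ d + 5 = 8.37 − 5·0.2240 + 5 = 12.250
Star Q: d = 1/p = 1/0.257″ = 3.891 pc
Star Q: M = m − 5 log₁₀ d + 5 = 3.01 − 5·0.5901 + 5 = 5.060
ΔM = M_P − M_Q = 12.250 − (5.060) = 7.190; smaller M is more luminous → Star Q.
L ratio = 10^(0.4 |ΔM|) = 10^2.876 = 751.8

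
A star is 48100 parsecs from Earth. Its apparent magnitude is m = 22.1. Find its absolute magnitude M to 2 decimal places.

M ≈ 3.69

5 log₁₀(d/10 pc) = 5 log₁₀(48100) − 5 = 18.411
M = m − 5 log₁₀(d/10) = 22.1 − 18.411 = 3.689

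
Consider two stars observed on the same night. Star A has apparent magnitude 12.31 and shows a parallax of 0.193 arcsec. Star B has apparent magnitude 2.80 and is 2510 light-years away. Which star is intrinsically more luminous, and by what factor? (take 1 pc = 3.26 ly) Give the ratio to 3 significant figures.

Star B is more luminous, by a factor of 1.41×10^8.

Star A: d = 1/p = 1/0.193″ = 5.181 pc
Star A: M = m − 5 log₁₀ d + 5 = 12.31 − 5·0.7144 + 5 = 13.738
Star B: d = 2510 ly / 3.26 = 769.9 pc
Star B: M = m − 5 log₁₀ d + 5 = 2.80 − 5·2.8865 + 5 = -6.632
ΔM = M_A − M_B = 13.738 − (-6.632) = 20.370; smaller M is more luminous → Star B.
L ratio = 10^(0.4 |ΔM|) = 10^8.148 = 1.406×10^8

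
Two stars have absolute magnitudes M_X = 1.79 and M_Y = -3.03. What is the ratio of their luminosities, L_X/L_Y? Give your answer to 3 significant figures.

ΔM = M_X − M_Y = 4.82
L_X/L_Y = 10^(−0.4 ΔM) = 10^-1.928 = 0.01180

L_X/L_Y ≈ 0.0118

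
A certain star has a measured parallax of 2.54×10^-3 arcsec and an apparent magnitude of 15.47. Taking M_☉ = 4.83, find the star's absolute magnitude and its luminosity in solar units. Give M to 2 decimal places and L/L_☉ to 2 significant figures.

d = 1/p = 1/2.54×10^-3″ = 393.7 pc
M = m − 5 log₁₀ d + 5 = 15.47 − 5·2.5952 + 5 = 7.494
M − M_☉ = 7.494 − 4.83 = 2.664
L/L_☉ = 10^(−0.4 × 2.664) = 0.08597

M ≈ 7.49; L/L_☉ ≈ 0.086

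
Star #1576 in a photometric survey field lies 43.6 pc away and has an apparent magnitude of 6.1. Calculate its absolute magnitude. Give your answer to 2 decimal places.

5 log₁₀(d/10 pc) = 5 log₁₀(43.60) − 5 = 3.197
M = m − 5 log₁₀(d/10) = 6.1 − 3.197 = 2.903

M ≈ 2.90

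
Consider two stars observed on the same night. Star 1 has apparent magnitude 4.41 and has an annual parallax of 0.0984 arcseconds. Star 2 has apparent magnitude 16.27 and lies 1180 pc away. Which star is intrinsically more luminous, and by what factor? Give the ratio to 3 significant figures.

Star 1: d = 1/p = 1/0.0984″ = 10.16 pc
Star 1: M = m − 5 log₁₀ d + 5 = 4.41 − 5·1.0070 + 5 = 4.375
Star 2: M = m − 5 log₁₀ d + 5 = 16.27 − 5·3.0719 + 5 = 5.911
ΔM = M_1 − M_2 = 4.375 − (5.911) = -1.536; smaller M is more luminous → Star 1.
L ratio = 10^(0.4 |ΔM|) = 10^0.614 = 4.114

Star 1 is more luminous, by a factor of 4.11.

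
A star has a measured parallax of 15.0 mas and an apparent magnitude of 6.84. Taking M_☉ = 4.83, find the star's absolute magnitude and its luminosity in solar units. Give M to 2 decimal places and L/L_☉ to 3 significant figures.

d = 1/p = 1000/15.0 mas = 66.67 pc
M = m − 5 log₁₀ d + 5 = 6.84 − 5·1.8239 + 5 = 2.720
M − M_☉ = 2.720 − 4.83 = -2.110
L/L_☉ = 10^(−0.4 × -2.110) = 6.979

M ≈ 2.72; L/L_☉ ≈ 6.98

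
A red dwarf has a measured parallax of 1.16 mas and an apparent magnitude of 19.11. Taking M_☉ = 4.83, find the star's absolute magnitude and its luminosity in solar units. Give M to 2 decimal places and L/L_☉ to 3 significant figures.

M ≈ 9.43; L/L_☉ ≈ 0.0144

d = 1/p = 1000/1.16 mas = 862.1 pc
M = m − 5 log₁₀ d + 5 = 19.11 − 5·2.9355 + 5 = 9.432
M − M_☉ = 9.432 − 4.83 = 4.602
L/L_☉ = 10^(−0.4 × 4.602) = 0.01442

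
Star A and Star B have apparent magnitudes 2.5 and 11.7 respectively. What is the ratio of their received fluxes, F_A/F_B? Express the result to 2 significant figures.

F_A/F_B ≈ 4800

Magnitude difference = -9.2
Flux ratio = 10^(−0.4 Δm) = 10^(−0.4 × -9.2) = 10^3.680 = 4786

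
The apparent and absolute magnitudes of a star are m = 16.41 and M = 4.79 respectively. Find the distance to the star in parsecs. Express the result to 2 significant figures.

d ≈ 2100 pc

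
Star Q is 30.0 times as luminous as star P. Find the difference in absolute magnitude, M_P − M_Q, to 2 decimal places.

Pogson: ΔM = −2.5 log₁₀(ratio) = −2.5 log₁₀(30.0) = −2.5 × 1.4771 = -3.693
Star Q is brighter so has the smaller magnitude: M_P − M_Q is positive.

M_P − M_Q ≈ 3.69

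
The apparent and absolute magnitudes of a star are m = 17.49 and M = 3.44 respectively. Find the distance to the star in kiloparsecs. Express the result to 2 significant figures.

d ≈ 6.5 kpc

Distance modulus: m − M = 17.49 − (3.44) = 14.050
m − M = 5 log₁₀ d − 5
log₁₀ d = (m − M)/5 + 1 = 3.8100
d = 10^3.8100 = 6457 pc
= 6.457 kpc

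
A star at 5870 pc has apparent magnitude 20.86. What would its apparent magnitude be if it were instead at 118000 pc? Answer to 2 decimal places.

Flux ∝ 1/d², so Δm = 5 log₁₀(d₂/d₁) = 5 log₁₀(118000/5870) = 6.516
m₂ = m₁ + Δm = 20.86 + (6.516) = 27.376

m ≈ 27.38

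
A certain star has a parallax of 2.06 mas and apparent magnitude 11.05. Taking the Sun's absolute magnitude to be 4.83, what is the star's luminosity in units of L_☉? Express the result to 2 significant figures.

d = 1/p = 1000/2.06 mas = 485.4 pc
M = m − 5 log₁₀ d + 5 = 11.05 − 5·2.6861 + 5 = 2.619
M − M_☉ = 2.619 − 4.83 = -2.211
L/L_☉ = 10^(−0.4 × -2.211) = 7.661

L/L_☉ ≈ 7.7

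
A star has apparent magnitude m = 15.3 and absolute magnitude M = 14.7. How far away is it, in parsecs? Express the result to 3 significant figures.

d ≈ 13.2 pc

Distance modulus: m − M = 15.3 − (14.7) = 0.600
m − M = 5 log₁₀ d − 5
log₁₀ d = (m − M)/5 + 1 = 1.1200
d = 10^1.1200 = 13.18 pc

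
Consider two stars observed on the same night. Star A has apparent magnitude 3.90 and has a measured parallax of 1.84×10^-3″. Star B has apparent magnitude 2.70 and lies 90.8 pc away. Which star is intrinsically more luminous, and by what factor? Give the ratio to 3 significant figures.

Star A: d = 1/p = 1/1.84×10^-3″ = 543.5 pc
Star A: M = m − 5 log₁₀ d + 5 = 3.90 − 5·2.7352 + 5 = -4.776
Star B: M = m − 5 log₁₀ d + 5 = 2.70 − 5·1.9581 + 5 = -2.090
ΔM = M_A − M_B = -4.776 − (-2.090) = -2.685; smaller M is more luminous → Star A.
L ratio = 10^(0.4 |ΔM|) = 10^1.074 = 11.86

Star A is more luminous, by a factor of 11.9.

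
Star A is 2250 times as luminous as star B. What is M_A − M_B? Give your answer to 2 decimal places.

M_A − M_B ≈ -8.38

Pogson: ΔM = −2.5 log₁₀(ratio) = −2.5 log₁₀(2250) = −2.5 × 3.3522 = -8.380
Star A is brighter, so it has the smaller magnitude: the difference is negative.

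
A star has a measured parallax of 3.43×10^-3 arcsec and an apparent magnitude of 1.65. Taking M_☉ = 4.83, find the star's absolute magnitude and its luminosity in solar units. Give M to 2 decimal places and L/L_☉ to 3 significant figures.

M ≈ -5.67; L/L_☉ ≈ 15900

d = 1/p = 1/3.43×10^-3″ = 291.5 pc
M = m − 5 log₁₀ d + 5 = 1.65 − 5·2.4647 + 5 = -5.674
M − M_☉ = -5.674 − 4.83 = -10.504
L/L_☉ = 10^(−0.4 × -10.504) = 15900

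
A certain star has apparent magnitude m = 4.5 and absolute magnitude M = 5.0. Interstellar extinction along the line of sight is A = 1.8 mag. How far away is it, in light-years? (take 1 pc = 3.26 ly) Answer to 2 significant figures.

d ≈ 11 ly

m − M = 5 log₁₀(d/10 pc) + A  ⇒  4.5 − (5.0) − 1.8 = 5 log₁₀(d/10)
-2.300 = 5 log₁₀(d/10)
log₁₀ d = (m − M − A)/5 + 1 = 0.5400
d = 10^0.5400 = 3.467 pc
= 11.30 ly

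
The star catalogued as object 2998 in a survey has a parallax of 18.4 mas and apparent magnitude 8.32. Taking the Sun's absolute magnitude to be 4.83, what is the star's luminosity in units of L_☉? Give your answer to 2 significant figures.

L/L_☉ ≈ 1.2

d = 1/p = 1000/18.4 mas = 54.35 pc
M = m − 5 log₁₀ d + 5 = 8.32 − 5·1.7352 + 5 = 4.644
M − M_☉ = 4.644 − 4.83 = -0.186
L/L_☉ = 10^(−0.4 × -0.186) = 1.187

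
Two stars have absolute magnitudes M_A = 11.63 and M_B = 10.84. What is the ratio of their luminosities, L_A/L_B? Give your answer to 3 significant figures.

ΔM = M_A − M_B = 0.79
L_A/L_B = 10^(−0.4 ΔM) = 10^-0.316 = 0.4831

L_A/L_B ≈ 0.483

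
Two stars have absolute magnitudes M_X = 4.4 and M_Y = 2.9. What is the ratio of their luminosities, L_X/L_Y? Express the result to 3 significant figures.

L_X/L_Y ≈ 0.251

ΔM = M_X − M_Y = 1.5
L_X/L_Y = 10^(−0.4 ΔM) = 10^-0.600 = 0.2512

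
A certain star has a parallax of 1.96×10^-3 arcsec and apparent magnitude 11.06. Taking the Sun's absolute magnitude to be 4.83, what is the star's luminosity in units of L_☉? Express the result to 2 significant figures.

d = 1/p = 1/1.96×10^-3″ = 510.2 pc
M = m − 5 log₁₀ d + 5 = 11.06 − 5·2.7077 + 5 = 2.521
M − M_☉ = 2.521 − 4.83 = -2.309
L/L_☉ = 10^(−0.4 × -2.309) = 8.385

L/L_☉ ≈ 8.4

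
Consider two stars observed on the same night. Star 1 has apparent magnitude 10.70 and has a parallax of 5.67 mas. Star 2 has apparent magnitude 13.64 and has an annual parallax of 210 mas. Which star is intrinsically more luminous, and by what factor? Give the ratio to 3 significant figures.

Star 1 is more luminous, by a factor of 20600.

Star 1: p = 5.67 mas = 5.67×10^-3″ → d = 1/p = 176.4 pc
Star 1: M = m − 5 log₁₀ d + 5 = 10.70 − 5·2.2464 + 5 = 4.468
Star 2: p = 210 mas = 0.210″ → d = 1/p = 4.762 pc
Star 2: M = m − 5 log₁₀ d + 5 = 13.64 − 5·0.6778 + 5 = 15.251
ΔM = M_1 − M_2 = 4.468 − (15.251) = -10.783; smaller M is more luminous → Star 1.
L ratio = 10^(0.4 |ΔM|) = 10^4.313 = 20570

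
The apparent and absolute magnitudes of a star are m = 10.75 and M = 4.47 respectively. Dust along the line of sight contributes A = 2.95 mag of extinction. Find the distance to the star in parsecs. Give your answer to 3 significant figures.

m − M = 5 log₁₀(d/10 pc) + A  ⇒  10.75 − (4.47) − 2.95 = 5 log₁₀(d/10)
3.330 = 5 log₁₀(d/10)
log₁₀ d = (m − M − A)/5 + 1 = 1.6660
d = 10^1.6660 = 46.34 pc

d ≈ 46.3 pc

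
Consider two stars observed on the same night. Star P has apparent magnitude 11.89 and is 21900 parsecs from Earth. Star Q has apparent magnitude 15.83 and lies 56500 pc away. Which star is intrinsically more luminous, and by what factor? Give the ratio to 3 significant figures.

Star P is more luminous, by a factor of 5.66.

Star P: M = m − 5 log₁₀ d + 5 = 11.89 − 5·4.3404 + 5 = -4.812
Star Q: M = m − 5 log₁₀ d + 5 = 15.83 − 5·4.7520 + 5 = -2.930
ΔM = M_P − M_Q = -4.812 − (-2.930) = -1.882; smaller M is more luminous → Star P.
L ratio = 10^(0.4 |ΔM|) = 10^0.753 = 5.660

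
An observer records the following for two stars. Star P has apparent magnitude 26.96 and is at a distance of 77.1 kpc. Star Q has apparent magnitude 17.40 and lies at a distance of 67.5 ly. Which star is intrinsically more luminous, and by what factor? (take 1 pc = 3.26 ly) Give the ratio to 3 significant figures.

Star P is more luminous, by a factor of 2080.

Star P: d = 77.1 kpc = 77100 pc
Star P: M = m − 5 log₁₀ d + 5 = 26.96 − 5·4.8871 + 5 = 7.525
Star Q: d = 67.5 ly / 3.26 = 20.71 pc
Star Q: M = m − 5 log₁₀ d + 5 = 17.40 − 5·1.3161 + 5 = 15.820
ΔM = M_P − M_Q = 7.525 − (15.820) = -8.295; smaller M is more luminous → Star P.
L ratio = 10^(0.4 |ΔM|) = 10^3.318 = 2079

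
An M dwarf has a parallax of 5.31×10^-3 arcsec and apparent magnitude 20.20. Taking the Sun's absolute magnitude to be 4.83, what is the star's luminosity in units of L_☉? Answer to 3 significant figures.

L/L_☉ ≈ 2.52×10^-4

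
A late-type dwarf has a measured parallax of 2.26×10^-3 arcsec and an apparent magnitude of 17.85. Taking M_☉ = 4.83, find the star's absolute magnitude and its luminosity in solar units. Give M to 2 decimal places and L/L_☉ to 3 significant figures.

M ≈ 9.62; L/L_☉ ≈ 0.0121

d = 1/p = 1/2.26×10^-3″ = 442.5 pc
M = m − 5 log₁₀ d + 5 = 17.85 − 5·2.6459 + 5 = 9.621
M − M_☉ = 9.621 − 4.83 = 4.791
L/L_☉ = 10^(−0.4 × 4.791) = 0.01213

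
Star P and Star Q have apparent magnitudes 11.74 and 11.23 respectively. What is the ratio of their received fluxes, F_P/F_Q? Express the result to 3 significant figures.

Δm = 11.74 − (11.23) = 0.51
Flux ratio = 10^(−0.4 Δm) = 10^(−0.4 × 0.51) = 10^-0.204 = 0.6252

F_P/F_Q ≈ 0.625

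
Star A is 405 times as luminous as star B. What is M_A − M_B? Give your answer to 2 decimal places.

M_A − M_B ≈ -6.52

Pogson: ΔM = −2.5 log₁₀(ratio) = −2.5 log₁₀(405) = −2.5 × 2.6075 = -6.519
Star A is brighter, so it has the smaller magnitude: the difference is negative.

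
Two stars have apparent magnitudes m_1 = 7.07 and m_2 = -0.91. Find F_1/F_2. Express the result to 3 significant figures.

F_1/F_2 ≈ 6.43×10^-4

Δm = 7.07 − (-0.91) = 7.98
Flux ratio = 10^(−0.4 Δm) = 10^(−0.4 × 7.98) = 10^-3.192 = 6.427×10^-4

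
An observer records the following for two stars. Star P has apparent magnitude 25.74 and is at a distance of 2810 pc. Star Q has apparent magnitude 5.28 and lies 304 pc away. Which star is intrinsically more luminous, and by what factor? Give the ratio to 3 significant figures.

Star P: M = m − 5 log₁₀ d + 5 = 25.74 − 5·3.4487 + 5 = 13.496
Star Q: M = m − 5 log₁₀ d + 5 = 5.28 − 5·2.4829 + 5 = -2.134
ΔM = M_P − M_Q = 13.496 − (-2.134) = 15.631; smaller M is more luminous → Star Q.
L ratio = 10^(0.4 |ΔM|) = 10^6.252 = 1.788×10^6

Star Q is more luminous, by a factor of 1.79×10^6.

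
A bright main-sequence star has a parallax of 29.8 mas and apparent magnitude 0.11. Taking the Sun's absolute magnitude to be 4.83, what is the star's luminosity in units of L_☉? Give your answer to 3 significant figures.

L/L_☉ ≈ 870

d = 1/p = 1000/29.8 mas = 33.56 pc
M = m − 5 log₁₀ d + 5 = 0.11 − 5·1.5258 + 5 = -2.519
M − M_☉ = -2.519 − 4.83 = -7.349
L/L_☉ = 10^(−0.4 × -7.349) = 870.1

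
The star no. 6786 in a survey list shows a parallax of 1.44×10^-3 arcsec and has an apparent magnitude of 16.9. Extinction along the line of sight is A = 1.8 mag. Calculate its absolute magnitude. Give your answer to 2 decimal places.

M ≈ 5.89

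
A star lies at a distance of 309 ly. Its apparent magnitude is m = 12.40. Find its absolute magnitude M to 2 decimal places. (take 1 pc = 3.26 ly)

d = 309 ly / 3.26 = 94.79 pc
5 log₁₀(d/10 pc) = 5 log₁₀(94.79) − 5 = 4.884
M = m − 5 log₁₀(d/10) = 12.40 − 4.884 = 7.516

M ≈ 7.52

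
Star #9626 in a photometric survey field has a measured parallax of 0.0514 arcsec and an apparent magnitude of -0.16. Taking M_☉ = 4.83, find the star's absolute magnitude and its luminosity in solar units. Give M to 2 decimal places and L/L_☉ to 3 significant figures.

M ≈ -1.61; L/L_☉ ≈ 375

d = 1/p = 1/0.0514″ = 19.46 pc
M = m − 5 log₁₀ d + 5 = -0.16 − 5·1.2890 + 5 = -1.605
M − M_☉ = -1.605 − 4.83 = -6.435
L/L_☉ = 10^(−0.4 × -6.435) = 375.0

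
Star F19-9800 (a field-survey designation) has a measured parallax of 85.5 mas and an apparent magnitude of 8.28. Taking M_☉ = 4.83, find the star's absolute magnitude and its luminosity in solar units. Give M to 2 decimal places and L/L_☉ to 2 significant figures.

M ≈ 7.94; L/L_☉ ≈ 0.057

d = 1/p = 1000/85.5 mas = 11.70 pc
M = m − 5 log₁₀ d + 5 = 8.28 − 5·1.0680 + 5 = 7.940
M − M_☉ = 7.940 − 4.83 = 3.110
L/L_☉ = 10^(−0.4 × 3.110) = 0.05703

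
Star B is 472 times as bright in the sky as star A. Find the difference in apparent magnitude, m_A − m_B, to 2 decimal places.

m_A − m_B ≈ 6.68

Pogson: Δm = −2.5 log₁₀(ratio) = −2.5 log₁₀(472) = −2.5 × 2.6739 = -6.685
Star B is brighter so has the smaller magnitude: m_A − m_B is positive.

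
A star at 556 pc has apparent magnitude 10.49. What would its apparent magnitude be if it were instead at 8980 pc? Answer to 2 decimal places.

m ≈ 16.53

Flux ∝ 1/d², so Δm = 5 log₁₀(d₂/d₁) = 5 log₁₀(8980/556) = 6.041
m₂ = m₁ + Δm = 10.49 + (6.041) = 16.531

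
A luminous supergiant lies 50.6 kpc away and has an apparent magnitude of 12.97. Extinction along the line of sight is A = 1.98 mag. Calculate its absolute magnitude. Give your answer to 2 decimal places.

d = 50.6 kpc = 50600 pc
5 log₁₀(d/10 pc) = 5 log₁₀(50600) − 5 = 18.521
M = m − 5 log₁₀(d/10) − A = 12.97 − 18.521 − 1.98 = -7.531

M ≈ -7.53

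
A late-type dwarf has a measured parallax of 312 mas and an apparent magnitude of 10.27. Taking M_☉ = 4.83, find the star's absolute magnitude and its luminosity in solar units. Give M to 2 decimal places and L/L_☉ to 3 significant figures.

M ≈ 12.74; L/L_☉ ≈ 6.85×10^-4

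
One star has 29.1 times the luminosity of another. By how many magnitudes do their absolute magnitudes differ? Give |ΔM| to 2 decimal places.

|ΔM| ≈ 3.66

Pogson: ΔM = −2.5 log₁₀(ratio) = −2.5 log₁₀(29.1) = −2.5 × 1.4639 = -3.660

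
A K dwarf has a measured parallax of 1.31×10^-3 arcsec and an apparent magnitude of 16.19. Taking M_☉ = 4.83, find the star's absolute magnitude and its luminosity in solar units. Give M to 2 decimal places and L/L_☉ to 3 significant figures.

d = 1/p = 1/1.31×10^-3″ = 763.4 pc
M = m − 5 log₁₀ d + 5 = 16.19 − 5·2.8827 + 5 = 6.776
M − M_☉ = 6.776 − 4.83 = 1.946
L/L_☉ = 10^(−0.4 × 1.946) = 0.1665

M ≈ 6.78; L/L_☉ ≈ 0.167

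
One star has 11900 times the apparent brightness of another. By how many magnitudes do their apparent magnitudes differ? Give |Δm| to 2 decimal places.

Pogson: Δm = −2.5 log₁₀(ratio) = −2.5 log₁₀(11900) = −2.5 × 4.0755 = -10.189

|Δm| ≈ 10.19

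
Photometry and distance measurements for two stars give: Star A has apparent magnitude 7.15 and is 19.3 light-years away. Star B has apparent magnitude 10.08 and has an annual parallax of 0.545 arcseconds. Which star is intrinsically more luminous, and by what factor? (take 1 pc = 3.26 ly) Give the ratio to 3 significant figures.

Star A: d = 19.3 ly / 3.26 = 5.920 pc
Star A: M = m − 5 log₁₀ d + 5 = 7.15 − 5·0.7723 + 5 = 8.288
Star B: d = 1/p = 1/0.545″ = 1.835 pc
Star B: M = m − 5 log₁₀ d + 5 = 10.08 − 5·0.2636 + 5 = 13.762
ΔM = M_A − M_B = 8.288 − (13.762) = -5.474; smaller M is more luminous → Star A.
L ratio = 10^(0.4 |ΔM|) = 10^2.189 = 154.7

Star A is more luminous, by a factor of 155.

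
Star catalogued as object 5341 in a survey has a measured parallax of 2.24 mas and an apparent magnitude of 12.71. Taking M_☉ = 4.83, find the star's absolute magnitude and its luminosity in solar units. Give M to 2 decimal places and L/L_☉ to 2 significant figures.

M ≈ 4.46; L/L_☉ ≈ 1.4

d = 1/p = 1000/2.24 mas = 446.4 pc
M = m − 5 log₁₀ d + 5 = 12.71 − 5·2.6498 + 5 = 4.461
M − M_☉ = 4.461 − 4.83 = -0.369
L/L_☉ = 10^(−0.4 × -0.369) = 1.404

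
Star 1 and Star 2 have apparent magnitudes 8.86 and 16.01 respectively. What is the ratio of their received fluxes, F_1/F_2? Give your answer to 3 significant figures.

F_1/F_2 ≈ 724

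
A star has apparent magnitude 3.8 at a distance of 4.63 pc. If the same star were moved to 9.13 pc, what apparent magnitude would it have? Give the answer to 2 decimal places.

Flux ∝ 1/d², so Δm = 5 log₁₀(d₂/d₁) = 5 log₁₀(9.13/4.63) = 1.474
m₂ = m₁ + Δm = 3.8 + (1.474) = 5.274

m ≈ 5.27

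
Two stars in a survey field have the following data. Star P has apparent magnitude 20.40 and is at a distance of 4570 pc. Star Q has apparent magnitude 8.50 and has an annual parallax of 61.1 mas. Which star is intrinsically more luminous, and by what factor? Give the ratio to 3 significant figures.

Star P is more luminous, by a factor of 1.35.

Star P: M = m − 5 log₁₀ d + 5 = 20.40 − 5·3.6599 + 5 = 7.100
Star Q: p = 61.1 mas = 0.0611″ → d = 1/p = 16.37 pc
Star Q: M = m − 5 log₁₀ d + 5 = 8.50 − 5·1.2140 + 5 = 7.430
ΔM = M_P − M_Q = 7.100 − (7.430) = -0.330; smaller M is more luminous → Star P.
L ratio = 10^(0.4 |ΔM|) = 10^0.132 = 1.355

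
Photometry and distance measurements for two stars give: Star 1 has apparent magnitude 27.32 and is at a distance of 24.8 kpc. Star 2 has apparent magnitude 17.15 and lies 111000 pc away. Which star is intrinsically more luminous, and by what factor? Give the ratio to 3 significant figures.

Star 2 is more luminous, by a factor of 234000.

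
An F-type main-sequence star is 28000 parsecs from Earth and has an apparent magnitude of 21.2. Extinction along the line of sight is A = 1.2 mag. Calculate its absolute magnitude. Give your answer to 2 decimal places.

M ≈ 2.76

5 log₁₀(d/10 pc) = 5 log₁₀(28000) − 5 = 17.236
M = m − 5 log₁₀(d/10) − A = 21.2 − 17.236 − 1.2 = 2.764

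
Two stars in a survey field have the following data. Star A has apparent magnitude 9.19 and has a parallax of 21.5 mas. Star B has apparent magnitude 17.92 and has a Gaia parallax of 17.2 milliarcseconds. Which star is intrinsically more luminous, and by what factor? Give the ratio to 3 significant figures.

Star A: p = 21.5 mas = 0.0215″ → d = 1/p = 46.51 pc
Star A: M = m − 5 log₁₀ d + 5 = 9.19 − 5·1.6676 + 5 = 5.852
Star B: p = 17.2 mas = 0.0172″ → d = 1/p = 58.14 pc
Star B: M = m − 5 log₁₀ d + 5 = 17.92 − 5·1.7645 + 5 = 14.098
ΔM = M_A − M_B = 5.852 − (14.098) = -8.245; smaller M is more luminous → Star A.
L ratio = 10^(0.4 |ΔM|) = 10^3.298 = 1987

Star A is more luminous, by a factor of 1990.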